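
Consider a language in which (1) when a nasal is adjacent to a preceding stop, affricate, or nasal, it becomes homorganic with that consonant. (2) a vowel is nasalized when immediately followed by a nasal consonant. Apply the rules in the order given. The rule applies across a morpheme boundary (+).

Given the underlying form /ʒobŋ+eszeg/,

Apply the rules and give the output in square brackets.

[ʒobm+eszeg]

Rule 1: /ŋ/ after /b/ (labial) → [m]
After rule 1: ʒobm+eszeg
Rule 2: no segment meets the rule's conditions; no change.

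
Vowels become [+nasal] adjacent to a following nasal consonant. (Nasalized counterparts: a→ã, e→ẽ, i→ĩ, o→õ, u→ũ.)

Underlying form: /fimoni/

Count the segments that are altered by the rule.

2

/i/ before nasal /m/ → [ĩ]
/o/ before nasal /n/ → [õ]
2 segments change.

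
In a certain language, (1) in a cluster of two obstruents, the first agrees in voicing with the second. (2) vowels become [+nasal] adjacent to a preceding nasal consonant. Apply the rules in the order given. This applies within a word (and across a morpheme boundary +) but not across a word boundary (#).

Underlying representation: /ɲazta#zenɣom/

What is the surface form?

Rule 1: /z/ before /t/ (voiceless) → [s]
After rule 1: ɲasta#zenɣom
Rule 2: /a/ after nasal /ɲ/ → [ã]

[ɲãsta#zenɣom]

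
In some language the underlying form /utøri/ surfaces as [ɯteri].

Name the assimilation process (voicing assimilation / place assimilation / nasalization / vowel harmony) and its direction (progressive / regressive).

vowel harmony, regressive

/u/→[ɯ] /ø/→[e].
Vowels agree with the last vowel, so the harmony is regressive.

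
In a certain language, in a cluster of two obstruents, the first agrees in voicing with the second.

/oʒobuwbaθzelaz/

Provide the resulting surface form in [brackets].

/θ/ before /z/ (voiced) → [ð]

[oʒobuwbaðzelaz]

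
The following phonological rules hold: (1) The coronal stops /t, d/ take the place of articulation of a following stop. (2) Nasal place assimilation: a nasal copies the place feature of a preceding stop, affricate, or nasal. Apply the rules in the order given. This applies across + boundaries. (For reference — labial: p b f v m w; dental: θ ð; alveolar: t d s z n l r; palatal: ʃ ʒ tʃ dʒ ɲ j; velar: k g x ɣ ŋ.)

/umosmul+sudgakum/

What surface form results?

[umosmul+suggakum]

Rule 1: /d/ before /g/ (velar) → [g]
After rule 1: umosmul+suggakum
Rule 2: no segment meets the rule's conditions; no change.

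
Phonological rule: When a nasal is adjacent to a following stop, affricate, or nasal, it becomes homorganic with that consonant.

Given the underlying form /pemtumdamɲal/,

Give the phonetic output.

[pentundaɲɲal]

/m/ before /t/ (alveolar) → [n]
/m/ before /d/ (alveolar) → [n]
/m/ before /ɲ/ (palatal) → [ɲ]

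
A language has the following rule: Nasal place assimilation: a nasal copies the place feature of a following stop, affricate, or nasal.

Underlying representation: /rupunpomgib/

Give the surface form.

[rupumpoŋgib]

/n/ before /p/ (labial) → [m]
/m/ before /g/ (velar) → [ŋ]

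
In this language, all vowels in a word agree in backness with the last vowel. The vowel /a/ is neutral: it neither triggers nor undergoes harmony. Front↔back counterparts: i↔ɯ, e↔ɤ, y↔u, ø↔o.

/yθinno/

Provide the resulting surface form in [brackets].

/y/ harmonizes with /o/ ([+back]) → [u]
/i/ harmonizes with /o/ ([+back]) → [ɯ]

[uθɯnno]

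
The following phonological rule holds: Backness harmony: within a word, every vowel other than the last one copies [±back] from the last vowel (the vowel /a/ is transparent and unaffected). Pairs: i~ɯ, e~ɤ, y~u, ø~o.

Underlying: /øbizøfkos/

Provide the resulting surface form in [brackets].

[obɯzofkos]

/ø/ harmonizes with /o/ ([+back]) → [o]
/i/ harmonizes with /o/ ([+back]) → [ɯ]
/ø/ harmonizes with /o/ ([+back]) → [o]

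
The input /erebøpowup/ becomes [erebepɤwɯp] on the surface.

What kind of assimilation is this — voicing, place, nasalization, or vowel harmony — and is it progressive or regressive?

/ø/→[e] /o/→[ɤ] /u/→[ɯ].
Vowels agree with the first vowel, so the harmony is progressive.

vowel harmony, progressive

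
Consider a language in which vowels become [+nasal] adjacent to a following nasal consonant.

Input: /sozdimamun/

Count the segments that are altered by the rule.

3

/i/ before nasal /m/ → [ĩ]
/a/ before nasal /m/ → [ã]
/u/ before nasal /n/ → [ũ]
3 segments change.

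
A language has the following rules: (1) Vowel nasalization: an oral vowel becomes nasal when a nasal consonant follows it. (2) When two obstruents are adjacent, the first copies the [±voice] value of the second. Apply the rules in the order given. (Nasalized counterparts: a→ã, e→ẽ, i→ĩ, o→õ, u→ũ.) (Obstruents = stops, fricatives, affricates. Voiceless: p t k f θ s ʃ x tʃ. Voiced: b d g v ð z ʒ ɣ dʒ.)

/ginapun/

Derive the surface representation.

Rule 1: /i/ before nasal /n/ → [ĩ]
Rule 1: /u/ before nasal /n/ → [ũ]
After rule 1: gĩnapũn
Rule 2: no segment meets the rule's conditions; no change.

[gĩnapũn]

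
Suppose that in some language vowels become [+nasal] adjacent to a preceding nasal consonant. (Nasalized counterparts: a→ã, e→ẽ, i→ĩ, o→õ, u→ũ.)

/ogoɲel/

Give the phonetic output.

[ogoɲẽl]

/e/ after nasal /ɲ/ → [ẽ]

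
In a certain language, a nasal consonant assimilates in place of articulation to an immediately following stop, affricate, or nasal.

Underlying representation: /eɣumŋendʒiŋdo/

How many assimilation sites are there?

/m/ before /ŋ/ (velar) → [ŋ]
/n/ before /dʒ/ (palatal) → [ɲ]
/ŋ/ before /d/ (alveolar) → [n]
3 segments change.

3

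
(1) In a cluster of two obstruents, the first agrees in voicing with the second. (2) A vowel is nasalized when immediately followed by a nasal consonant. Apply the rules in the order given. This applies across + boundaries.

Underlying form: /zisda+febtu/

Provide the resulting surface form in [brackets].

Rule 1: /s/ before /d/ (voiced) → [z]
Rule 1: /b/ before /t/ (voiceless) → [p]
After rule 1: zizda+feptu
Rule 2: no segment meets the rule's conditions; no change.

[zizda+feptu]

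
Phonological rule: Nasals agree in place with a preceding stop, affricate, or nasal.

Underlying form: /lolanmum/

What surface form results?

/m/ after /n/ (alveolar) → [n]

[lolannum]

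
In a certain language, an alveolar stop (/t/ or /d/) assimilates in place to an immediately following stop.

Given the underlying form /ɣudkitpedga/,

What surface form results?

[ɣugkippegga]

/d/ before /k/ (velar) → [g]
/t/ before /p/ (labial) → [p]
/d/ before /g/ (velar) → [g]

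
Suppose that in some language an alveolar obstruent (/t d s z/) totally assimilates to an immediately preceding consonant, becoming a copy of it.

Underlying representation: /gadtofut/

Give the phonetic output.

[gaddofut]

/t/ after /d/ → [d] (total assimilation)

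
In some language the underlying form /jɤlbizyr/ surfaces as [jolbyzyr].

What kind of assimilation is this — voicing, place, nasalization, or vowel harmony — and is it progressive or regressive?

/ɤ/→[o] /i/→[y].
Vowels agree with the last vowel, so the harmony is regressive.

vowel harmony, regressive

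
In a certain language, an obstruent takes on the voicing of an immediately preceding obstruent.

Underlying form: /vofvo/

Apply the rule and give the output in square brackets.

[voffo]

/v/ after /f/ (voiceless) → [f]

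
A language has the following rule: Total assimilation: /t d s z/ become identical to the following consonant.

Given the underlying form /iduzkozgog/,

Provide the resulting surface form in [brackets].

/z/ before /k/ → [k] (total assimilation)
/z/ before /g/ → [g] (total assimilation)

[idukkoggog]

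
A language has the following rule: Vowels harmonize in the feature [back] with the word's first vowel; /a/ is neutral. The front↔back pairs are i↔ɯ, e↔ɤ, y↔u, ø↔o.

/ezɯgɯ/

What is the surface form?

[ezigi]

/ɯ/ harmonizes with /e/ ([-back]) → [i]
/ɯ/ harmonizes with /e/ ([-back]) → [i]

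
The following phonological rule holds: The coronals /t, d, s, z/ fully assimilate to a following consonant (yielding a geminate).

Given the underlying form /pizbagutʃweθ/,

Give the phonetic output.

/z/ before /b/ → [b] (total assimilation)

[pibbagutʃweθ]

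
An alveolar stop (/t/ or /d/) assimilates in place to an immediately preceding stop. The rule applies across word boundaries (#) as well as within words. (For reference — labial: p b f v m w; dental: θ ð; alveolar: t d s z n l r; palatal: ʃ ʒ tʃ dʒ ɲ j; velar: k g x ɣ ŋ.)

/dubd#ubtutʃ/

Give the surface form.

/d/ after /b/ (labial) → [b]
/t/ after /b/ (labial) → [p]

[dubb#ubputʃ]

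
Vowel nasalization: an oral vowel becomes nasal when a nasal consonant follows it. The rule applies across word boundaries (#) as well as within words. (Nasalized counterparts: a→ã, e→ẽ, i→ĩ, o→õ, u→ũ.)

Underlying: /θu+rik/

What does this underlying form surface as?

no segment meets the rule's conditions; no change.

[θu+rik]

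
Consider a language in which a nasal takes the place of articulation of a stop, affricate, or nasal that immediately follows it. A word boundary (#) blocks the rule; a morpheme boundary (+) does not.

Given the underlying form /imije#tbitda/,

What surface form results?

no segment meets the rule's conditions; no change.

[imije#tbitda]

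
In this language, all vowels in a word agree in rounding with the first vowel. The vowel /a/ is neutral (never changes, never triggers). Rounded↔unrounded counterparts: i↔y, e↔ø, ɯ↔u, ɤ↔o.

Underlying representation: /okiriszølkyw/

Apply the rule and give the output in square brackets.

/i/ harmonizes with /o/ ([+round]) → [y]
/i/ harmonizes with /o/ ([+round]) → [y]

[okyryszølkyw]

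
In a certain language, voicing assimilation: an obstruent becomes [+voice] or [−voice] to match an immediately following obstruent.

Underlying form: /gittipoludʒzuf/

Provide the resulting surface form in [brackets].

no segment meets the rule's conditions; no change.

[gittipoludʒzuf]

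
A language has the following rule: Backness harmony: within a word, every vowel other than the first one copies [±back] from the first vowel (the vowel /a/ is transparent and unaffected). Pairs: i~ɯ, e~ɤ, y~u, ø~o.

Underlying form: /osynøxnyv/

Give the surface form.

/y/ harmonizes with /o/ ([+back]) → [u]
/ø/ harmonizes with /o/ ([+back]) → [o]
/y/ harmonizes with /o/ ([+back]) → [u]

[osunoxnuv]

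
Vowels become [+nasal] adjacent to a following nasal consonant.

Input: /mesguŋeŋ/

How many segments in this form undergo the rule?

2

/u/ before nasal /ŋ/ → [ũ]
/e/ before nasal /ŋ/ → [ẽ]
2 segments change.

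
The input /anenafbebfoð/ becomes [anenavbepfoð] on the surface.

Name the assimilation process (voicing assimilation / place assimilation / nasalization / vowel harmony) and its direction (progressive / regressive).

voicing assimilation, regressive

/f/→[v] /b/→[p].
Each target copies a feature from the following segment, so the direction is regressive.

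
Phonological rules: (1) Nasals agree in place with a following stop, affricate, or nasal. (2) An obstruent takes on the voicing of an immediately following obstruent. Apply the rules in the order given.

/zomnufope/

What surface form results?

[zonnufope]

Rule 1: /m/ before /n/ (alveolar) → [n]
After rule 1: zonnufope
Rule 2: no segment meets the rule's conditions; no change.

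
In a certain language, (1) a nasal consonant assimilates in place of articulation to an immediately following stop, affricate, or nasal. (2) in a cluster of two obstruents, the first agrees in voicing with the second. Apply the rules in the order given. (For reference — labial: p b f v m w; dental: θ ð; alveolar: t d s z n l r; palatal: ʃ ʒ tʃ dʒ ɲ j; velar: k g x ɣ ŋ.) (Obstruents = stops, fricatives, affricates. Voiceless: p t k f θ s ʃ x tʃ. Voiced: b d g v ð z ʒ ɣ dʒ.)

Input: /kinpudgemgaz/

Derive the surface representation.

[kimpudgeŋgaz]

Rule 1: /n/ before /p/ (labial) → [m]
Rule 1: /m/ before /g/ (velar) → [ŋ]
After rule 1: kimpudgeŋgaz
Rule 2: no segment meets the rule's conditions; no change.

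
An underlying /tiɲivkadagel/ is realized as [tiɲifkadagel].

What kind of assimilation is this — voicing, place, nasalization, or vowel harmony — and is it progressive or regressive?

/v/→[f].
Each target copies a feature from the following segment, so the direction is regressive.

voicing assimilation, regressive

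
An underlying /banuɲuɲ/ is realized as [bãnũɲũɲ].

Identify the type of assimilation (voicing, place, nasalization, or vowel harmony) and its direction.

nasalization, regressive

/a/→[ã] /u/→[ũ] /u/→[ũ].
Each target copies a feature from the following segment, so the direction is regressive.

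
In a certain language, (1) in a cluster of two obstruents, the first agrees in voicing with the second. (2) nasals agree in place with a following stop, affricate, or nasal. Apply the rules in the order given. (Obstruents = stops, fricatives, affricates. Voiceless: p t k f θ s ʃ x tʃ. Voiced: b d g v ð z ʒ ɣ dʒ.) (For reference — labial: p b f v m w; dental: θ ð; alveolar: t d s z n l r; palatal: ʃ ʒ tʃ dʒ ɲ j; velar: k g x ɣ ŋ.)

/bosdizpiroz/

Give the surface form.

Rule 1: /s/ before /d/ (voiced) → [z]
Rule 1: /z/ before /p/ (voiceless) → [s]
After rule 1: bozdispiroz
Rule 2: no segment meets the rule's conditions; no change.

[bozdispiroz]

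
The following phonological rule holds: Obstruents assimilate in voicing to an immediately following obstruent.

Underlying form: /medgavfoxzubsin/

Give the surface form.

[medgaffoɣzupsin]

/v/ before /f/ (voiceless) → [f]
/x/ before /z/ (voiced) → [ɣ]
/b/ before /s/ (voiceless) → [p]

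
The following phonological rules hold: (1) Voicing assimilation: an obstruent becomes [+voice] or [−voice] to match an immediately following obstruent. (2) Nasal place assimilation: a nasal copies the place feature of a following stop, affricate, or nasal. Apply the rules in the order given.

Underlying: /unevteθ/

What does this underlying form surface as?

Rule 1: /v/ before /t/ (voiceless) → [f]
After rule 1: unefteθ
Rule 2: no segment meets the rule's conditions; no change.

[unefteθ]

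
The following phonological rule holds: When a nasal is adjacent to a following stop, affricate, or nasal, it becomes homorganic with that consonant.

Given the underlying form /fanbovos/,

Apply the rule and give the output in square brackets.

[fambovos]

/n/ before /b/ (labial) → [m]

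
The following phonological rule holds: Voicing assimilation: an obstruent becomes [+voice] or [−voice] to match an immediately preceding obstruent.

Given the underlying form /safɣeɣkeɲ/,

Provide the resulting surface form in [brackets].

/ɣ/ after /f/ (voiceless) → [x]
/k/ after /ɣ/ (voiced) → [g]

[safxeɣgeɲ]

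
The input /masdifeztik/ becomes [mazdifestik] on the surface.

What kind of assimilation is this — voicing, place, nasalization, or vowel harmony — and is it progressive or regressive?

voicing assimilation, regressive

/s/→[z] /z/→[s].
Each target copies a feature from the following segment, so the direction is regressive.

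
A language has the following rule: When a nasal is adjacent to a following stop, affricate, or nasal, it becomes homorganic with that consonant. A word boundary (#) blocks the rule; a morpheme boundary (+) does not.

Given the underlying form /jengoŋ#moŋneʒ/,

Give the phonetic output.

[jeŋgoŋ#monneʒ]

/n/ before /g/ (velar) → [ŋ]
/ŋ/ before /n/ (alveolar) → [n]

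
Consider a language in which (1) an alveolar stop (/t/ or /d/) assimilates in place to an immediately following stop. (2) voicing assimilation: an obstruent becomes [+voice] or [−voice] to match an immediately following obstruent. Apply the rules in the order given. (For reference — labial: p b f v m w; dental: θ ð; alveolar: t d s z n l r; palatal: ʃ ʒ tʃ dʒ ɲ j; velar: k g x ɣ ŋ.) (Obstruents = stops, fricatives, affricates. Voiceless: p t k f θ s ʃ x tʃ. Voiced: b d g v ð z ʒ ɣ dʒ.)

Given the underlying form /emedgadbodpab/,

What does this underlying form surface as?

[emeggabboppab]

Rule 1: /d/ before /g/ (velar) → [g]
Rule 1: /d/ before /b/ (labial) → [b]
Rule 1: /d/ before /p/ (labial) → [b]
After rule 1: emeggabbobpab
Rule 2: /b/ before /p/ (voiceless) → [p]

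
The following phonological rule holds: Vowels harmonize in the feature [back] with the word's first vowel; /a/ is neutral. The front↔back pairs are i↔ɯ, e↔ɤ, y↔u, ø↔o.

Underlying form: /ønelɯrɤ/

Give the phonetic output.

[ønelire]

/ɯ/ harmonizes with /ø/ ([-back]) → [i]
/ɤ/ harmonizes with /ø/ ([-back]) → [e]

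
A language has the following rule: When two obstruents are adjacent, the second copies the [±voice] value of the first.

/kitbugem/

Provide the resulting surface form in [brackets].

[kitpugem]

/b/ after /t/ (voiceless) → [p]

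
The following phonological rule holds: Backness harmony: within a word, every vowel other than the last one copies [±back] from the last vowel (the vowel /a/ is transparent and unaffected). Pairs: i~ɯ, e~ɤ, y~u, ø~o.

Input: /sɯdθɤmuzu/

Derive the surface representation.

no segment meets the rule's conditions; no change.

[sɯdθɤmuzu]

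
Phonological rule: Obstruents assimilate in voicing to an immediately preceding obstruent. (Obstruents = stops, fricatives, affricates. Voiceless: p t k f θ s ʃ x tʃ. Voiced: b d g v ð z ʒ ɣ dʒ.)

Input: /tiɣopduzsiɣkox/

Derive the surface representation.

/d/ after /p/ (voiceless) → [t]
/s/ after /z/ (voiced) → [z]
/k/ after /ɣ/ (voiced) → [g]

[tiɣoptuzziɣgox]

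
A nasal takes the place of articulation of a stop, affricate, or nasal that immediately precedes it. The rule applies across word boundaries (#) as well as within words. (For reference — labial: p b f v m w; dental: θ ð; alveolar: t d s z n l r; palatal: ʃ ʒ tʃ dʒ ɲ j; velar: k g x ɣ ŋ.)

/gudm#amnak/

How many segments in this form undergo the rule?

/m/ after /d/ (alveolar) → [n]
/n/ after /m/ (labial) → [m]
2 segments change.

2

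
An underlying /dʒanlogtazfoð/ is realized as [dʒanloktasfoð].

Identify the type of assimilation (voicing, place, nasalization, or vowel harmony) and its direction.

/g/→[k] /z/→[s].
Each target copies a feature from the following segment, so the direction is regressive.

voicing assimilation, regressive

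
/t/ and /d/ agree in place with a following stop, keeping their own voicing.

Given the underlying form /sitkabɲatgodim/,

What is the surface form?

[sikkabɲakgodim]

/t/ before /k/ (velar) → [k]
/t/ before /g/ (velar) → [k]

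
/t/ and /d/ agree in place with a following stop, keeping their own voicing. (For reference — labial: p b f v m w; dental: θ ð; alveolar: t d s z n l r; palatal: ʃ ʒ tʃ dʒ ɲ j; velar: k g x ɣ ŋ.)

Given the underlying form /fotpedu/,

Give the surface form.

/t/ before /p/ (labial) → [p]

[foppedu]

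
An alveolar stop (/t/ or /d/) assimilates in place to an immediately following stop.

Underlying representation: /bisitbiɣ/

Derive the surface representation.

[bisipbiɣ]

/t/ before /b/ (labial) → [p]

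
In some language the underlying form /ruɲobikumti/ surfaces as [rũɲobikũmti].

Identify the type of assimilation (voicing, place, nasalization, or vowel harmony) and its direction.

nasalization, regressive

/u/→[ũ] /u/→[ũ].
Each target copies a feature from the following segment, so the direction is regressive.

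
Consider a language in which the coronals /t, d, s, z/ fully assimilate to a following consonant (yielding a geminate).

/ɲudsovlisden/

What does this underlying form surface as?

/d/ before /s/ → [s] (total assimilation)
/s/ before /d/ → [d] (total assimilation)

[ɲussovlidden]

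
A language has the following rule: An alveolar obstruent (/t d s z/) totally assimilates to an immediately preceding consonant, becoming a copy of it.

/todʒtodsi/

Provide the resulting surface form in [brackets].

[todʒdʒoddi]

/t/ after /dʒ/ → [dʒ] (total assimilation)
/s/ after /d/ → [d] (total assimilation)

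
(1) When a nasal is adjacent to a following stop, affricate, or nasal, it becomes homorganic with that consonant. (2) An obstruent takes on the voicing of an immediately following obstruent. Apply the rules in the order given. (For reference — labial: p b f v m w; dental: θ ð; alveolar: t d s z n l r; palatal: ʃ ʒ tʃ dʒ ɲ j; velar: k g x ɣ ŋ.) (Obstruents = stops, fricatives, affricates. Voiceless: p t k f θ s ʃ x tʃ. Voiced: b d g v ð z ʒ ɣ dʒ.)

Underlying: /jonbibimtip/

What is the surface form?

[jombibintip]

Rule 1: /n/ before /b/ (labial) → [m]
Rule 1: /m/ before /t/ (alveolar) → [n]
After rule 1: jombibintip
Rule 2: no segment meets the rule's conditions; no change.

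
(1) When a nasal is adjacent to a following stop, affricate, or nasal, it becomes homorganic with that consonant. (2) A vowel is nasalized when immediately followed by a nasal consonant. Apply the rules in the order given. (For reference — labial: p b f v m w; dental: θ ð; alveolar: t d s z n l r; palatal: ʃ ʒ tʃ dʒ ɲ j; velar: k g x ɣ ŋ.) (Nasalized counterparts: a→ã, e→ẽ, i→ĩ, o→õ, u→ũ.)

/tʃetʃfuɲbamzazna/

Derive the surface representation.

Rule 1: /ɲ/ before /b/ (labial) → [m]
After rule 1: tʃetʃfumbamzazna
Rule 2: /u/ before nasal /m/ → [ũ]
Rule 2: /a/ before nasal /m/ → [ã]

[tʃetʃfũmbãmzazna]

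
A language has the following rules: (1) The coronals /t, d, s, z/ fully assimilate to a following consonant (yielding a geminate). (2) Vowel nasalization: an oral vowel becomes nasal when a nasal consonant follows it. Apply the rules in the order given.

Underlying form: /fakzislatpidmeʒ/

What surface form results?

[fakzillappĩmmeʒ]

Rule 1: /s/ before /l/ → [l] (total assimilation)
Rule 1: /t/ before /p/ → [p] (total assimilation)
Rule 1: /d/ before /m/ → [m] (total assimilation)
After rule 1: fakzillappimmeʒ
Rule 2: /i/ before nasal /m/ → [ĩ]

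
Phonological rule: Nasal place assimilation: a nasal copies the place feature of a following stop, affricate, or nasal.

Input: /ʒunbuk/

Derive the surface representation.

[ʒumbuk]

/n/ before /b/ (labial) → [m]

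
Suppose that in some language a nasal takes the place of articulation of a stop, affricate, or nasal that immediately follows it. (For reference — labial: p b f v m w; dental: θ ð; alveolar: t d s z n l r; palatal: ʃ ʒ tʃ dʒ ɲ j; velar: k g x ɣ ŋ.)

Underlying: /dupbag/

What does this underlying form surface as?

[dupbag]

no segment meets the rule's conditions; no change.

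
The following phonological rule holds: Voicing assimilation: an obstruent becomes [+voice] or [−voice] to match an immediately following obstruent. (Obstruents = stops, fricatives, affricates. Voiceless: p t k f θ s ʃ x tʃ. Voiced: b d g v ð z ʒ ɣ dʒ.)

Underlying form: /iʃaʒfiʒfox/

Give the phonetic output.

/ʒ/ before /f/ (voiceless) → [ʃ]
/ʒ/ before /f/ (voiceless) → [ʃ]

[iʃaʃfiʃfox]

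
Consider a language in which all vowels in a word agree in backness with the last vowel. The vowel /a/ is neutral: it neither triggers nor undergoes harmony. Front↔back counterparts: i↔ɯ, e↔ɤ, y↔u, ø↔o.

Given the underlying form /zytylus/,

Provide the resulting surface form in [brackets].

[zutulus]

/y/ harmonizes with /u/ ([+back]) → [u]
/y/ harmonizes with /u/ ([+back]) → [u]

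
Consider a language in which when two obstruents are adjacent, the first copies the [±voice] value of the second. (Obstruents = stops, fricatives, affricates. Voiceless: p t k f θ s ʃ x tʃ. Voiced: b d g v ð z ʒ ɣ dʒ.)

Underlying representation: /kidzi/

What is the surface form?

[kidzi]

no segment meets the rule's conditions; no change.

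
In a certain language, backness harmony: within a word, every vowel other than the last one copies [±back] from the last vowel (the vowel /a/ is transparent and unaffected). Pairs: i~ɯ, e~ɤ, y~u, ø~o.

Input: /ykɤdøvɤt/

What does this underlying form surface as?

/y/ harmonizes with /ɤ/ ([+back]) → [u]
/ø/ harmonizes with /ɤ/ ([+back]) → [o]

[ukɤdovɤt]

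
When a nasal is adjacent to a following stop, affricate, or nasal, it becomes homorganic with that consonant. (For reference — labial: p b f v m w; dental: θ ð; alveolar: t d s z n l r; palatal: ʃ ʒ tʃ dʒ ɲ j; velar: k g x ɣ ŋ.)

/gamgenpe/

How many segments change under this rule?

2

/m/ before /g/ (velar) → [ŋ]
/n/ before /p/ (labial) → [m]
2 segments change.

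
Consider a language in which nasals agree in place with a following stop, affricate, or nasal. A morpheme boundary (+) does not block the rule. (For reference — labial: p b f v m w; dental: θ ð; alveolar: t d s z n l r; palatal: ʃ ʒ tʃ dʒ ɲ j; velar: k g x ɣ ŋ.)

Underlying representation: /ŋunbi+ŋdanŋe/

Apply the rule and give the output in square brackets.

[ŋumbi+ndaŋŋe]

/n/ before /b/ (labial) → [m]
/ŋ/ before /d/ (alveolar) → [n]
/n/ before /ŋ/ (velar) → [ŋ]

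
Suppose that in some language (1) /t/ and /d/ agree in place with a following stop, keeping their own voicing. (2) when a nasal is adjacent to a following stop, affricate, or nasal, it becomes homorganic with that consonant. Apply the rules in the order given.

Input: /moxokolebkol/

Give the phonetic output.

Rule 1: no segment meets the rule's conditions; no change.
After rule 1: moxokolebkol
Rule 2: no segment meets the rule's conditions; no change.

[moxokolebkol]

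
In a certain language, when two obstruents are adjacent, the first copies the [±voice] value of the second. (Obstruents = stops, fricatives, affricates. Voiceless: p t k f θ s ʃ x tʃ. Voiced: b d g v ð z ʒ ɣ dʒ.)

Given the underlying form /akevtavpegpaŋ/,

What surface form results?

[akeftafpekpaŋ]

/v/ before /t/ (voiceless) → [f]
/v/ before /p/ (voiceless) → [f]
/g/ before /p/ (voiceless) → [k]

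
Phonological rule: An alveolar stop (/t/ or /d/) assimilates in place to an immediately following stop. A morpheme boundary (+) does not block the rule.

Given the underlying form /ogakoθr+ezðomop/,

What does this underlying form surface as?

[ogakoθr+ezðomop]

no segment meets the rule's conditions; no change.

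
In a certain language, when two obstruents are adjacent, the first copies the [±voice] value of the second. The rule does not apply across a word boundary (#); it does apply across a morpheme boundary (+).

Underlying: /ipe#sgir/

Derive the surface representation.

[ipe#zgir]

/s/ before /g/ (voiced) → [z]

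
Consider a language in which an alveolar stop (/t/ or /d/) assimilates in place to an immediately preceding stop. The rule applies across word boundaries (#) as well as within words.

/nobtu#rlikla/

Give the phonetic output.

[nobpu#rlikla]

/t/ after /b/ (labial) → [p]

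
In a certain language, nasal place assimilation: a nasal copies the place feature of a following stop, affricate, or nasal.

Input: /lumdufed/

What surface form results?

[lundufed]

/m/ before /d/ (alveolar) → [n]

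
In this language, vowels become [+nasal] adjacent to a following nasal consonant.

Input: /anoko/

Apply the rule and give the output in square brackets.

[ãnoko]

/a/ before nasal /n/ → [ã]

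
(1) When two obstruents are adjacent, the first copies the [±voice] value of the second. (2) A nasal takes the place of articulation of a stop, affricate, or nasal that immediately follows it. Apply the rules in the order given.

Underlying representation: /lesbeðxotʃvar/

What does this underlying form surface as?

Rule 1: /s/ before /b/ (voiced) → [z]
Rule 1: /ð/ before /x/ (voiceless) → [θ]
Rule 1: /tʃ/ before /v/ (voiced) → [dʒ]
After rule 1: lezbeθxodʒvar
Rule 2: no segment meets the rule's conditions; no change.

[lezbeθxodʒvar]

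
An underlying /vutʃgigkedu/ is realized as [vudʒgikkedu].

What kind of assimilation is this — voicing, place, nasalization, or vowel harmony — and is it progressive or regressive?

voicing assimilation, regressive

/tʃ/→[dʒ] /g/→[k].
Each target copies a feature from the following segment, so the direction is regressive.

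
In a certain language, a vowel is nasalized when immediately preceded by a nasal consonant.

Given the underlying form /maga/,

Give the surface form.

/a/ after nasal /m/ → [ã]

[mãga]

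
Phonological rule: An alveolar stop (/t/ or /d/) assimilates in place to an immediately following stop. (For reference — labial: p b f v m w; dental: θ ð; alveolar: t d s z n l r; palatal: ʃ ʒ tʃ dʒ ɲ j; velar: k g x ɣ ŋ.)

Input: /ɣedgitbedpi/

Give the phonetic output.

/d/ before /g/ (velar) → [g]
/t/ before /b/ (labial) → [p]
/d/ before /p/ (labial) → [b]

[ɣeggipbebpi]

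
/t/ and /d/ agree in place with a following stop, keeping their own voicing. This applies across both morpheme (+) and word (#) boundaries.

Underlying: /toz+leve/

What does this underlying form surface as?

[toz+leve]

no segment meets the rule's conditions; no change.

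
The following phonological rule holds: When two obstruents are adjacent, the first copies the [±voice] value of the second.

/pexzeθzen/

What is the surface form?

[peɣzeðzen]

/x/ before /z/ (voiced) → [ɣ]
/θ/ before /z/ (voiced) → [ð]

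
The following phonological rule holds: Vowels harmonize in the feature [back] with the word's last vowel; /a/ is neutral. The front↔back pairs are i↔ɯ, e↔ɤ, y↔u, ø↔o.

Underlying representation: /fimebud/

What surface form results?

[fɯmɤbud]

/i/ harmonizes with /u/ ([+back]) → [ɯ]
/e/ harmonizes with /u/ ([+back]) → [ɤ]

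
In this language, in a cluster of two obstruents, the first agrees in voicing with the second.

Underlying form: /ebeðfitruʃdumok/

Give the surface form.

/ð/ before /f/ (voiceless) → [θ]
/ʃ/ before /d/ (voiced) → [ʒ]

[ebeθfitruʒdumok]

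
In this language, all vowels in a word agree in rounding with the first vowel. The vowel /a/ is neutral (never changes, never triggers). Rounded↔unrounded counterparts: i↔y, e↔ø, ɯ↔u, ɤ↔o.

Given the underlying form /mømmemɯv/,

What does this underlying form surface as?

[mømmømuv]

/e/ harmonizes with /ø/ ([+round]) → [ø]
/ɯ/ harmonizes with /ø/ ([+round]) → [u]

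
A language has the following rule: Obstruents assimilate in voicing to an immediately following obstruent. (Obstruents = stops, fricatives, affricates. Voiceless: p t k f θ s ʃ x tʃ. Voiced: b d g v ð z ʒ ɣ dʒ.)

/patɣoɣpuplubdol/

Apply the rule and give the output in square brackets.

/t/ before /ɣ/ (voiced) → [d]
/ɣ/ before /p/ (voiceless) → [x]

[padɣoxpuplubdol]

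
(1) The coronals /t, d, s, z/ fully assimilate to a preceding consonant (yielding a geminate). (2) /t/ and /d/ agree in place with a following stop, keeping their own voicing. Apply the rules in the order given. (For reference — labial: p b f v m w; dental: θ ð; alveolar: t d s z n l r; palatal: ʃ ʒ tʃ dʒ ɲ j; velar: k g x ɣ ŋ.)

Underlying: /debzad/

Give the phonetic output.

Rule 1: /z/ after /b/ → [b] (total assimilation)
After rule 1: debbad
Rule 2: no segment meets the rule's conditions; no change.

[debbad]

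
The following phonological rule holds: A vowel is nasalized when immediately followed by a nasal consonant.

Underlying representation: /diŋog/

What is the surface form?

/i/ before nasal /ŋ/ → [ĩ]

[dĩŋog]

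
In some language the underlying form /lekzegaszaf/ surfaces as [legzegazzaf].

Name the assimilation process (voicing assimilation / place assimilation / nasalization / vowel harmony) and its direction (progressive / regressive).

voicing assimilation, regressive

/k/→[g] /s/→[z].
Each target copies a feature from the following segment, so the direction is regressive.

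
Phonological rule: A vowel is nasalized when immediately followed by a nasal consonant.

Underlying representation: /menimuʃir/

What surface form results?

/e/ before nasal /n/ → [ẽ]
/i/ before nasal /m/ → [ĩ]

[mẽnĩmuʃir]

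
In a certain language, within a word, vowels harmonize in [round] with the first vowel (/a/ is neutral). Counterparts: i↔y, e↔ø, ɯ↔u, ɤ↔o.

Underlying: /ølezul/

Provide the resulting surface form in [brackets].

[øløzul]

/e/ harmonizes with /ø/ ([+round]) → [ø]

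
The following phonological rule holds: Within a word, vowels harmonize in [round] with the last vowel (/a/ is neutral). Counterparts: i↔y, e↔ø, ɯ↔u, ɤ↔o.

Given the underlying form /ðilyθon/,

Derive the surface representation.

/i/ harmonizes with /o/ ([+round]) → [y]

[ðylyθon]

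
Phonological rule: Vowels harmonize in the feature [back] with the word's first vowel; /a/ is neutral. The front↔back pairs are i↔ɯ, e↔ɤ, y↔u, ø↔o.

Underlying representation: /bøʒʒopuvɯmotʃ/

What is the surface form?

[bøʒʒøpyvimøtʃ]

/o/ harmonizes with /ø/ ([-back]) → [ø]
/u/ harmonizes with /ø/ ([-back]) → [y]
/ɯ/ harmonizes with /ø/ ([-back]) → [i]
/o/ harmonizes with /ø/ ([-back]) → [ø]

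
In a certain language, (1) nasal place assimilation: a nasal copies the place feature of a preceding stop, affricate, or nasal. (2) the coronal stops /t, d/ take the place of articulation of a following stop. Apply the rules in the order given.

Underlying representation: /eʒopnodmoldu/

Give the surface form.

[eʒopmodnoldu]

Rule 1: /n/ after /p/ (labial) → [m]
Rule 1: /m/ after /d/ (alveolar) → [n]
After rule 1: eʒopmodnoldu
Rule 2: no segment meets the rule's conditions; no change.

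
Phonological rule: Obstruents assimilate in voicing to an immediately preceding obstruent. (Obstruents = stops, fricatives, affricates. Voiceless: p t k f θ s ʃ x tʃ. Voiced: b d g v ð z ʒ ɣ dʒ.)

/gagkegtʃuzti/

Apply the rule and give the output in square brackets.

[gaggegdʒuzdi]

/k/ after /g/ (voiced) → [g]
/tʃ/ after /g/ (voiced) → [dʒ]
/t/ after /z/ (voiced) → [d]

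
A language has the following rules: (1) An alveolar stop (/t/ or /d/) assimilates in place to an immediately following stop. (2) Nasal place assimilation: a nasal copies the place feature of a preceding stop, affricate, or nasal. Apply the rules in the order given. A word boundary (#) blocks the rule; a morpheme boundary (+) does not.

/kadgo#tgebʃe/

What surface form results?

[kaggo#kgebʃe]

Rule 1: /d/ before /g/ (velar) → [g]
Rule 1: /t/ before /g/ (velar) → [k]
After rule 1: kaggo#kgebʃe
Rule 2: no segment meets the rule's conditions; no change.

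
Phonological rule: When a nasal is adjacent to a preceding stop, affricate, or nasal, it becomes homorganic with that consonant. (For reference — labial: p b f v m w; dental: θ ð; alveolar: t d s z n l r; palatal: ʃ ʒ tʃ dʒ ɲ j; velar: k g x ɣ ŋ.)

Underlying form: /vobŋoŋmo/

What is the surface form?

[vobmoŋŋo]

/ŋ/ after /b/ (labial) → [m]
/m/ after /ŋ/ (velar) → [ŋ]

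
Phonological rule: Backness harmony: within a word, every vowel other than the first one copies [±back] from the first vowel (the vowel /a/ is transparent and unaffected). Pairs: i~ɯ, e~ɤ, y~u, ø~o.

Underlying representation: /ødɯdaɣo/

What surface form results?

[ødidaɣø]

/ɯ/ harmonizes with /ø/ ([-back]) → [i]
/o/ harmonizes with /ø/ ([-back]) → [ø]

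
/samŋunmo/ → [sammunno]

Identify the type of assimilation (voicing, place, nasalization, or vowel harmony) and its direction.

/ŋ/→[m] /m/→[n].
Each target copies a feature from the preceding segment, so the direction is progressive.

place assimilation, progressive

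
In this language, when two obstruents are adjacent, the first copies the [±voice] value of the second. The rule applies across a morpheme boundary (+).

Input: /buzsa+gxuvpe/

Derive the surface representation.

[bussa+kxufpe]

/z/ before /s/ (voiceless) → [s]
/g/ before /x/ (voiceless) → [k]
/v/ before /p/ (voiceless) → [f]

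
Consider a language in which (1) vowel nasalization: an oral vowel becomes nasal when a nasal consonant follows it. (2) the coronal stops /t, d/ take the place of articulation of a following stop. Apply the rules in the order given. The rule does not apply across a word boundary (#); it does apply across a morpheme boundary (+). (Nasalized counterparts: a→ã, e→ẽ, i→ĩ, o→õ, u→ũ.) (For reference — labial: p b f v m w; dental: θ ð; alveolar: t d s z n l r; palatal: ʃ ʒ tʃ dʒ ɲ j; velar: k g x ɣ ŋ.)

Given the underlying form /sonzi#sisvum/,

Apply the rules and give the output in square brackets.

Rule 1: /o/ before nasal /n/ → [õ]
Rule 1: /u/ before nasal /m/ → [ũ]
After rule 1: sõnzi#sisvũm
Rule 2: no segment meets the rule's conditions; no change.

[sõnzi#sisvũm]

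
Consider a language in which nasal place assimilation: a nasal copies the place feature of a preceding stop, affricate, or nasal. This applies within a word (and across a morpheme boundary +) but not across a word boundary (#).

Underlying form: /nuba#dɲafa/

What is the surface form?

/ɲ/ after /d/ (alveolar) → [n]

[nuba#dnafa]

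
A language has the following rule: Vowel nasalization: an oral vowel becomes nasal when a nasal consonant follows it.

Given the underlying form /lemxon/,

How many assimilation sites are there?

/e/ before nasal /m/ → [ẽ]
/o/ before nasal /n/ → [õ]
2 segments change.

2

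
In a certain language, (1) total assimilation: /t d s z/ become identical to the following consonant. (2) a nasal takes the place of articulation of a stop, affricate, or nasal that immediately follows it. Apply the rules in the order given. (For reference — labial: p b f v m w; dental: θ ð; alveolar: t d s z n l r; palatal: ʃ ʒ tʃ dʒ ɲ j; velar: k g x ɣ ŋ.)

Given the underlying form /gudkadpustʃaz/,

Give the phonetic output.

[gukkapputʃtʃaz]

Rule 1: /d/ before /k/ → [k] (total assimilation)
Rule 1: /d/ before /p/ → [p] (total assimilation)
Rule 1: /s/ before /tʃ/ → [tʃ] (total assimilation)
After rule 1: gukkapputʃtʃaz
Rule 2: no segment meets the rule's conditions; no change.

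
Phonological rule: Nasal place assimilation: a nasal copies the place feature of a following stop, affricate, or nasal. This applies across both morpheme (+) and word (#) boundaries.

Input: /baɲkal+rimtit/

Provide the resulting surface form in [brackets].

[baŋkal+rintit]

/ɲ/ before /k/ (velar) → [ŋ]
/m/ before /t/ (alveolar) → [n]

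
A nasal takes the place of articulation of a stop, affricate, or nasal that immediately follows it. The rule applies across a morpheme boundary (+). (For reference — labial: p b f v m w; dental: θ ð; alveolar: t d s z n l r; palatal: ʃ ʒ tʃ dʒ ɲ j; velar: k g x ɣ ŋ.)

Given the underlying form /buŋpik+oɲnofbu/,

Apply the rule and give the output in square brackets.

[bumpik+onnofbu]

/ŋ/ before /p/ (labial) → [m]
/ɲ/ before /n/ (alveolar) → [n]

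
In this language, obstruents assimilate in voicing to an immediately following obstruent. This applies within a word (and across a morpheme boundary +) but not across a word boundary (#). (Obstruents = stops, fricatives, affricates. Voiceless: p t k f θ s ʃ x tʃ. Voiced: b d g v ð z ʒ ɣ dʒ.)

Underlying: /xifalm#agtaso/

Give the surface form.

[xifalm#aktaso]

/g/ before /t/ (voiceless) → [k]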